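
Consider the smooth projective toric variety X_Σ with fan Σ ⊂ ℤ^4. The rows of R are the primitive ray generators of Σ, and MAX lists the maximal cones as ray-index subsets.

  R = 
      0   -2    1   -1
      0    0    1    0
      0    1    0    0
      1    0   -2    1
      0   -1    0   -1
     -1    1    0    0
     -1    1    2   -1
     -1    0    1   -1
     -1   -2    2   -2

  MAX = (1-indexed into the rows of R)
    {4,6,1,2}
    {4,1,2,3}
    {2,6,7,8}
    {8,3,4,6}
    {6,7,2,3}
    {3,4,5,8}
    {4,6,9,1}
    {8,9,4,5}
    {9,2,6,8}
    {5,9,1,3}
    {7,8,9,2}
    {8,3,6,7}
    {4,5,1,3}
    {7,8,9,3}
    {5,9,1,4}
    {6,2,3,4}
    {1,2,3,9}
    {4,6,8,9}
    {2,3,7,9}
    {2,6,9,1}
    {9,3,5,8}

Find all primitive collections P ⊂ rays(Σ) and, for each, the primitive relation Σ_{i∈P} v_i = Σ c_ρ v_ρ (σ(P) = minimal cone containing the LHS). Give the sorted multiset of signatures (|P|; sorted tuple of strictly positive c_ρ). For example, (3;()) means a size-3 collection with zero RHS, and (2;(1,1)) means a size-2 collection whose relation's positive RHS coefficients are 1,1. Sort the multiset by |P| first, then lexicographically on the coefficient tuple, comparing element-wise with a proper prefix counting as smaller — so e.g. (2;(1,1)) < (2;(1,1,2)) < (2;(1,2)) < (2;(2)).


Primitive collections (13):

  P={1,8}:  v_{1} + v_{8} = v_{9}  →  sig = (2;(1))
  P={4,7}:  v_{4} + v_{7} = v_{3}  →  sig = (2;(1))
  P={2,5}:  v_{2} + v_{5} = v_{1} + v_{3}  →  sig = (2;(1,1))
  P={1,7}:  v_{1} + v_{7} = v_{2} + v_{3} + v_{9}  →  sig = (2;(1,1,1))
  P={5,6}:  v_{5} + v_{6} = v_{4} + 2·v_{8}  →  sig = (2;(1,2))
  P={5,7}:  v_{5} + v_{7} = 2·v_{3} + v_{9}  →  sig = (2;(1,2))
  P={2,4,8}:  v_{2} + v_{4} + v_{8} = 0  →  sig = (3;())
  P={1,3,6}:  v_{1} + v_{3} + v_{6} = v_{8}  →  sig = (3;(1))
  P={2,3,8}:  v_{2} + v_{3} + v_{8} = v_{7}  →  sig = (3;(1))
  P={2,4,9}:  v_{2} + v_{4} + v_{9} = v_{1}  →  sig = (3;(1))
  P={3,4,9}:  v_{3} + v_{4} + v_{9} = v_{5}  →  sig = (3;(1))
  P={6,7,9}:  v_{6} + v_{7} + v_{9} = v_{2} + 3·v_{8}  →  sig = (3;(1,3))
  P={3,6,9}:  v_{3} + v_{6} + v_{9} = 2·v_{8}  →  sig = (3;(2))

Signatures (|P|; sorted positive RHS coefficients), sorted:
[(2;(1)), (2;(1)), (2;(1,1)), (2;(1,1,1)), (2;(1,2)), (2;(1,2)), (3;()), (3;(1)), (3;(1)), (3;(1)), (3;(1)), (3;(1,3)), (3;(2))]


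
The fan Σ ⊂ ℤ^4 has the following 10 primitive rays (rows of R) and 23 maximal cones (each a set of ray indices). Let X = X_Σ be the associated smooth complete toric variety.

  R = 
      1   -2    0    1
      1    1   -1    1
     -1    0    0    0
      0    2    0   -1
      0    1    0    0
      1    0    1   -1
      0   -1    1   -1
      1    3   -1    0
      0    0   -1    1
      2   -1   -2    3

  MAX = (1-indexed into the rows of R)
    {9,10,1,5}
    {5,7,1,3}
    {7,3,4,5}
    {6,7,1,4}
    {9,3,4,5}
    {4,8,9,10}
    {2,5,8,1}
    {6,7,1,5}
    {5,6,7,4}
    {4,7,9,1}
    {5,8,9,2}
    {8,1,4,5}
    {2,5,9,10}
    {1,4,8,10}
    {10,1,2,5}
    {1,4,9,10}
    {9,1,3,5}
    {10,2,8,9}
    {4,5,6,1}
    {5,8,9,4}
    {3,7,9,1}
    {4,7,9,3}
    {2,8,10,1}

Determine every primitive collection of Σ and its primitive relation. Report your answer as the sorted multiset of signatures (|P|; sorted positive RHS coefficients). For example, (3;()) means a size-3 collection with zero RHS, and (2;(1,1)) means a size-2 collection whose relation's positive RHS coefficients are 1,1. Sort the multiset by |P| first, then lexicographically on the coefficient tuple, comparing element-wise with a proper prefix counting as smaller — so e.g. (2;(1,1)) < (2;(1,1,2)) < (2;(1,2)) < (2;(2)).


20 minimal non-faces of Δ(Σ) (on 10 rays):

  P = {2,4}:  v_{2} + v_{4} = v_{8}  so sig = (2;(1))
  P = {2,3}:  v_{2} + v_{3} = v_{5} + v_{9}  so sig = (2;(1,1))
  P = {2,7}:  v_{2} + v_{7} = v_{1} + v_{4}  so sig = (2;(1,1))
  P = {3,6}:  v_{3} + v_{6} = v_{5} + v_{7}  so sig = (2;(1,1))
  P = {6,9}:  v_{6} + v_{9} = v_{1} + v_{4}  so sig = (2;(1,1))
  P = {3,8}:  v_{3} + v_{8} = v_{4} + v_{5} + v_{9}  so sig = (2;(1,1,1))
  P = {3,10}:  v_{3} + v_{10} = v_{1} + v_{5} + 2·v_{9}  so sig = (2;(1,1,2))
  P = {7,10}:  v_{7} + v_{10} = 2·v_{1} + v_{4} + v_{9}  so sig = (2;(1,1,2))
  P = {6,10}:  v_{6} + v_{10} = 2·v_{1} + v_{8}  so sig = (2;(1,2))
  P = {7,8}:  v_{7} + v_{8} = v_{1} + 2·v_{4}  so sig = (2;(1,2))
  P = {2,6}:  v_{2} + v_{6} = 2·v_{1} + 2·v_{4} + v_{5}  so sig = (2;(1,2,2))
  P = {6,8}:  v_{6} + v_{8} = 2·v_{1} + 3·v_{4} + v_{5}  so sig = (2;(1,2,3))
  P = {1,3,4}:  v_{1} + v_{3} + v_{4} = 0  so sig = (3;())
  P = {5,7,9}:  v_{5} + v_{7} + v_{9} = 0  so sig = (3;())
  P = {1,2,9}:  v_{1} + v_{2} + v_{9} = v_{10}  so sig = (3;(1))
  P = {1,8,9}:  v_{1} + v_{8} + v_{9} = v_{4} + v_{10}  so sig = (3;(1,1))
  P = {4,5,10}:  v_{4} + v_{5} + v_{10} = 2·v_{2}  so sig = (3;(2))
  P = {5,8,10}:  v_{5} + v_{8} + v_{10} = 3·v_{2}  so sig = (3;(3))
  P = {1,4,5,7}:  v_{1} + v_{4} + v_{5} + v_{7} = v_{6}  so sig = (4;(1))
  P = {1,4,5,9}:  v_{1} + v_{4} + v_{5} + v_{9} = v_{2}  so sig = (4;(1))

Signatures (|P|; sorted positive RHS coefficients), sorted:
[(2;(1)), (2;(1,1)), (2;(1,1)), (2;(1,1)), (2;(1,1)), (2;(1,1,1)), (2;(1,1,2)), (2;(1,1,2)), (2;(1,2)), (2;(1,2)), (2;(1,2,2)), (2;(1,2,3)), (3;()), (3;()), (3;(1)), (3;(1,1)), (3;(2)), (3;(3)), (4;(1)), (4;(1))]


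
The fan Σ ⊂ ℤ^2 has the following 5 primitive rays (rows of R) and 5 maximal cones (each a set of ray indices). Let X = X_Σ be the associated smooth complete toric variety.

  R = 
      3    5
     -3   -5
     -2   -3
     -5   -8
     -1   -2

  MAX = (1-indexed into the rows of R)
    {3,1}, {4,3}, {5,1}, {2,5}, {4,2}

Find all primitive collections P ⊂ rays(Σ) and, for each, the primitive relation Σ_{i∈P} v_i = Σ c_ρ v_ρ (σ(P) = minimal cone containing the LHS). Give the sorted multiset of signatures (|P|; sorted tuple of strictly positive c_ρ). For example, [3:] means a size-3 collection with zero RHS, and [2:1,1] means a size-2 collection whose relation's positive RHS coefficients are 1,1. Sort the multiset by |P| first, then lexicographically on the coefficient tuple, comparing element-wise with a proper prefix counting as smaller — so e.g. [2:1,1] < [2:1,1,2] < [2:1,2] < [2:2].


|primitive collections| = 5. Relations:

  P = {1,2}:  v_{1} + v_{2} = 0  so sig = [2:]
  P = {1,4}:  v_{1} + v_{4} = v_{3}  so sig = [2:1]
  P = {2,3}:  v_{2} + v_{3} = v_{4}  so sig = [2:1]
  P = {3,5}:  v_{3} + v_{5} = v_{2}  so sig = [2:1]
  P = {4,5}:  v_{4} + v_{5} = 2·v_{2}  so sig = [2:2]

so the primitive-relation signature multiset is
    [2:]
    [2:1]
    [2:1]
    [2:1]
    [2:2]


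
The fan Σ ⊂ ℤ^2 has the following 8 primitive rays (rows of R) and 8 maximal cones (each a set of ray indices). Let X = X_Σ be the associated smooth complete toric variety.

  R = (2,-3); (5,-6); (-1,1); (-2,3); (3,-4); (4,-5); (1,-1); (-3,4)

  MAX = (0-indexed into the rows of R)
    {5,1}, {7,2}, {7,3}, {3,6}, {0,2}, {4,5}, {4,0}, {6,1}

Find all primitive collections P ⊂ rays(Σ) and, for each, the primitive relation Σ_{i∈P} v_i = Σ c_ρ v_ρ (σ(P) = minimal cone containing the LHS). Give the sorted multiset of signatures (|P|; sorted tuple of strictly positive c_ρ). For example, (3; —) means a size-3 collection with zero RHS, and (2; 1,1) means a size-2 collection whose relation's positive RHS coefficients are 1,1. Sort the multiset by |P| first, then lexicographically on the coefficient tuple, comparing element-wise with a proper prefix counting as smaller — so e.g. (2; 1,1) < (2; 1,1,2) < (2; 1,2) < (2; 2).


20 minimal non-faces of Δ(Σ) (on 8 rays):

  {0,3}:  v_{0} + v_{3} = 0  →  sig = (2; —)
  {2,6}:  v_{2} + v_{6} = 0  →  sig = (2; —)
  {4,7}:  v_{4} + v_{7} = 0  →  sig = (2; —)
  {0,6}:  v_{0} + v_{6} = v_{4}  →  sig = (2; 1)
  {0,7}:  v_{0} + v_{7} = v_{2}  →  sig = (2; 1)
  {1,2}:  v_{1} + v_{2} = v_{5}  →  sig = (2; 1)
  {2,3}:  v_{2} + v_{3} = v_{7}  →  sig = (2; 1)
  {2,4}:  v_{2} + v_{4} = v_{0}  →  sig = (2; 1)
  {2,5}:  v_{2} + v_{5} = v_{4}  →  sig = (2; 1)
  {3,4}:  v_{3} + v_{4} = v_{6}  →  sig = (2; 1)
  {4,6}:  v_{4} + v_{6} = v_{5}  →  sig = (2; 1)
  {5,6}:  v_{5} + v_{6} = v_{1}  →  sig = (2; 1)
  {5,7}:  v_{5} + v_{7} = v_{6}  →  sig = (2; 1)
  {6,7}:  v_{6} + v_{7} = v_{3}  →  sig = (2; 1)
  {0,1}:  v_{0} + v_{1} = v_{4} + v_{5}  →  sig = (2; 1,1)
  {0,5}:  v_{0} + v_{5} = 2·v_{4}  →  sig = (2; 2)
  {1,4}:  v_{1} + v_{4} = 2·v_{5}  →  sig = (2; 2)
  {1,7}:  v_{1} + v_{7} = 2·v_{6}  →  sig = (2; 2)
  {3,5}:  v_{3} + v_{5} = 2·v_{6}  →  sig = (2; 2)
  {1,3}:  v_{1} + v_{3} = 3·v_{6}  →  sig = (2; 3)

Hence PRS(X_Σ) =
    |P|=2: 20 collections, coeffs (), (), (), (1), (1), (1), (1), (1), (1), (1), (1), (1), (1), (1), (1,1), (2), (2), (2), (2), (3)


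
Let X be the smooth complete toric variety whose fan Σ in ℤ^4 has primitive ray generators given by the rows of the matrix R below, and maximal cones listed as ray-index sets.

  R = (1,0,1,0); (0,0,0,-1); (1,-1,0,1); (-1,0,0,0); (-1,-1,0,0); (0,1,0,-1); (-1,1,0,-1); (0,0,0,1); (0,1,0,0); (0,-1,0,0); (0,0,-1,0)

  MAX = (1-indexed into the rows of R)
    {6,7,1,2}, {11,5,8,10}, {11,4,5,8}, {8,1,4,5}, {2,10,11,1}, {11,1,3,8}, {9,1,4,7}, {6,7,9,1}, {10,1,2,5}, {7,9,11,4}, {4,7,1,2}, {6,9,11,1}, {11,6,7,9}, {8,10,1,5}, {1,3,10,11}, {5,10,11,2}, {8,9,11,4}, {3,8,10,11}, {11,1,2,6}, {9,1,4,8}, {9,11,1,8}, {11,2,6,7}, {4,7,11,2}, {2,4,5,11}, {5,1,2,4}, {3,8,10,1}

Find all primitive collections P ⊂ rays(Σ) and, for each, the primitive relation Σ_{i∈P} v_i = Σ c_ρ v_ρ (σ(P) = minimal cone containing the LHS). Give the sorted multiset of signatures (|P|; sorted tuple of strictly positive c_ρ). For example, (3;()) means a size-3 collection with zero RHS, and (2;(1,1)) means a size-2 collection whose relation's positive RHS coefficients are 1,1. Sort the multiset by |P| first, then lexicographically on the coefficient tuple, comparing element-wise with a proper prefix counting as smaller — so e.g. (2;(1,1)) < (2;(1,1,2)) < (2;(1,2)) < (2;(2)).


Primitive collections (22):

  P = {2,8}:  v_{2} + v_{8} = 0  →  sig = (2;())
  P = {3,7}:  v_{3} + v_{7} = 0  →  sig = (2;())
  P = {9,10}:  v_{9} + v_{10} = 0  →  sig = (2;())
  P = {2,9}:  v_{2} + v_{9} = v_{6}  →  sig = (2;(1))
  P = {4,6}:  v_{4} + v_{6} = v_{7}  →  sig = (2;(1))
  P = {4,10}:  v_{4} + v_{10} = v_{5}  →  sig = (2;(1))
  P = {5,9}:  v_{5} + v_{9} = v_{4}  →  sig = (2;(1))
  P = {6,8}:  v_{6} + v_{8} = v_{9}  →  sig = (2;(1))
  P = {6,10}:  v_{6} + v_{10} = v_{2}  →  sig = (2;(1))
  P = {3,4}:  v_{3} + v_{4} = v_{8} + v_{10}  →  sig = (2;(1,1))
  P = {3,6}:  v_{3} + v_{6} = v_{1} + v_{11}  →  sig = (2;(1,1))
  P = {5,6}:  v_{5} + v_{6} = v_{2} + v_{4}  →  sig = (2;(1,1))
  P = {7,8}:  v_{7} + v_{8} = v_{4} + v_{9}  →  sig = (2;(1,1))
  P = {7,10}:  v_{7} + v_{10} = v_{2} + v_{4}  →  sig = (2;(1,1))
  P = {2,3}:  v_{2} + v_{3} = v_{1} + v_{10} + v_{11}  →  sig = (2;(1,1,1))
  P = {3,9}:  v_{3} + v_{9} = v_{1} + v_{8} + v_{11}  →  sig = (2;(1,1,1))
  P = {3,5}:  v_{3} + v_{5} = v_{8} + 2·v_{10}  →  sig = (2;(1,2))
  P = {5,7}:  v_{5} + v_{7} = v_{2} + 2·v_{4}  →  sig = (2;(1,2))
  P = {1,4,11}:  v_{1} + v_{4} + v_{11} = 0  →  sig = (3;())
  P = {1,5,11}:  v_{1} + v_{5} + v_{11} = v_{10}  →  sig = (3;(1))
  P = {1,7,11}:  v_{1} + v_{7} + v_{11} = v_{6}  →  sig = (3;(1))
  P = {1,8,10,11}:  v_{1} + v_{8} + v_{10} + v_{11} = v_{3}  →  sig = (4;(1))

Hence PRS(X_Σ) =
    |P|=2: 18 collections, coeffs (), (), (), (1), (1), (1), (1), (1), (1), (1,1), (1,1), (1,1), (1,1), (1,1), (1,1,1), (1,1,1), (1,2), (1,2)
    |P|=3: 3 collections, coeffs (), (1), (1)
    |P|=4: 1 collection, coeffs (1)


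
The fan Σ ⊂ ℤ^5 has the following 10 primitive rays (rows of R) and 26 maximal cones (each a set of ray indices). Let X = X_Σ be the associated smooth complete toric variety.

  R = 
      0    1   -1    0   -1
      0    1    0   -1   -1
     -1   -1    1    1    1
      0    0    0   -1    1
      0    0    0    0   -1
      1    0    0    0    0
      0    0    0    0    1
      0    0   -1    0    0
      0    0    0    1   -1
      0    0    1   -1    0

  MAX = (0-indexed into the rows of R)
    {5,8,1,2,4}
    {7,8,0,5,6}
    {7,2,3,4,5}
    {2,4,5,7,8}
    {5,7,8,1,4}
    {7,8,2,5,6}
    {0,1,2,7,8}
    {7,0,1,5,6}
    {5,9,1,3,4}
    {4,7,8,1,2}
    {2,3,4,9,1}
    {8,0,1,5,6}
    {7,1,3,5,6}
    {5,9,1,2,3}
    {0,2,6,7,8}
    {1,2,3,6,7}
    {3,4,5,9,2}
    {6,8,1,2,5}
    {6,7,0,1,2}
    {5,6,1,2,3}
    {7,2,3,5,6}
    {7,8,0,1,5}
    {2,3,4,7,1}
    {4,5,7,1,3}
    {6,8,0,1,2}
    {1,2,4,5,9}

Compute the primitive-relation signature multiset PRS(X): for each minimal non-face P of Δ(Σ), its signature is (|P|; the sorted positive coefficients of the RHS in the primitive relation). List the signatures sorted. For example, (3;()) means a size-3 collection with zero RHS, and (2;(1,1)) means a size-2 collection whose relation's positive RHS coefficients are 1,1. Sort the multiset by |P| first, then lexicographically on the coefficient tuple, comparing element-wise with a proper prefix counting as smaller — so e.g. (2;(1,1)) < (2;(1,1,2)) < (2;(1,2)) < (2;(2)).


Δ(Σ) — 10 vertices, 12 min non-faces:

  • {3,8}:  v_{3} + v_{8} = 0  ⟹  sig = (2;())
  • {4,6}:  v_{4} + v_{6} = 0  ⟹  sig = (2;())
  • {0,9}:  v_{0} + v_{9} = v_{1}  ⟹  sig = (2;(1))
  • {7,9}:  v_{7} + v_{9} = v_{3} + v_{4}  ⟹  sig = (2;(1,1))
  • {0,3}:  v_{0} + v_{3} = v_{1} + v_{6} + v_{7}  ⟹  sig = (2;(1,1,1))
  • {0,4}:  v_{0} + v_{4} = v_{1} + v_{7} + v_{8}  ⟹  sig = (2;(1,1,1))
  • {6,9}:  v_{6} + v_{9} = v_{1} + v_{2} + v_{3} + v_{5}  ⟹  sig = (2;(1,1,1,1))
  • {8,9}:  v_{8} + v_{9} = v_{1} + v_{2} + v_{4} + v_{5}  ⟹  sig = (2;(1,1,1,1))
  • {0,2,5}:  v_{0} + v_{2} + v_{5} = v_{6} + v_{8}  ⟹  sig = (3;(1,1))
  • {1,2,5,7}:  v_{1} + v_{2} + v_{5} + v_{7} = 0  ⟹  sig = (4;())
  • {1,6,7,8}:  v_{1} + v_{6} + v_{7} + v_{8} = v_{0}  ⟹  sig = (4;(1))
  • {1,2,3,4,5}:  v_{1} + v_{2} + v_{3} + v_{4} + v_{5} = v_{9}  ⟹  sig = (5;(1))

Sorted signature multiset PRS(X):
{ (2;()) ×2,  (2;(1)),  (2;(1,1)),  (2;(1,1,1)) ×2,  (2;(1,1,1,1)) ×2,  (3;(1,1)),  (4;()),  (4;(1)),  (5;(1)) }


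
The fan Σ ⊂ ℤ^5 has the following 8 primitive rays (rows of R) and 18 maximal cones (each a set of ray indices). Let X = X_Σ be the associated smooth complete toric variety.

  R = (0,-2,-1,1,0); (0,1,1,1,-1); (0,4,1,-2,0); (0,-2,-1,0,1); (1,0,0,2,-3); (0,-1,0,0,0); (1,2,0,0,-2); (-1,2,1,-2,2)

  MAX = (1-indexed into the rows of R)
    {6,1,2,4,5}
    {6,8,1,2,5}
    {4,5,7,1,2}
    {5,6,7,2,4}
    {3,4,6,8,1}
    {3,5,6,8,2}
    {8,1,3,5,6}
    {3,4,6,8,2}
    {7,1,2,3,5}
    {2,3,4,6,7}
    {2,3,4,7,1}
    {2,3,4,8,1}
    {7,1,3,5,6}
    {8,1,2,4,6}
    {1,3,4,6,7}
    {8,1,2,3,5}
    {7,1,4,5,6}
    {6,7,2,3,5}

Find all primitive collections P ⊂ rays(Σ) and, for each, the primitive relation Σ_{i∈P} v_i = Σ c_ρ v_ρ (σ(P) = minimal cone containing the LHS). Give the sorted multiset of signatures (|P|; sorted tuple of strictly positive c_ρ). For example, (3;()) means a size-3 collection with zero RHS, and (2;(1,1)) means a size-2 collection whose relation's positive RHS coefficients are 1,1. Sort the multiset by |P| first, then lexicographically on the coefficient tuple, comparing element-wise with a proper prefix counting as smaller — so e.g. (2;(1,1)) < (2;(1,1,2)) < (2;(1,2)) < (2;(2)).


The 5 primitive collections of Σ (r=8, n=5):

  • {7,8}:  v_{7} + v_{8} = v_{3}  →  sig = (2;(1))
  • {4,5,8}:  v_{4} + v_{5} + v_{8} = 0  →  sig = (3;())
  • {3,4,5}:  v_{3} + v_{4} + v_{5} = v_{7}  →  sig = (3;(1))
  • {1,2,6,7}:  v_{1} + v_{2} + v_{6} + v_{7} = v_{5}  →  sig = (4;(1))
  • {1,2,3,6}:  v_{1} + v_{2} + v_{3} + v_{6} = v_{5} + v_{8}  →  sig = (4;(1,1))

Signatures (|P|; sorted positive RHS coefficients), sorted:
    (2;(1))
    (3;())
    (3;(1))
    (4;(1))
    (4;(1,1))


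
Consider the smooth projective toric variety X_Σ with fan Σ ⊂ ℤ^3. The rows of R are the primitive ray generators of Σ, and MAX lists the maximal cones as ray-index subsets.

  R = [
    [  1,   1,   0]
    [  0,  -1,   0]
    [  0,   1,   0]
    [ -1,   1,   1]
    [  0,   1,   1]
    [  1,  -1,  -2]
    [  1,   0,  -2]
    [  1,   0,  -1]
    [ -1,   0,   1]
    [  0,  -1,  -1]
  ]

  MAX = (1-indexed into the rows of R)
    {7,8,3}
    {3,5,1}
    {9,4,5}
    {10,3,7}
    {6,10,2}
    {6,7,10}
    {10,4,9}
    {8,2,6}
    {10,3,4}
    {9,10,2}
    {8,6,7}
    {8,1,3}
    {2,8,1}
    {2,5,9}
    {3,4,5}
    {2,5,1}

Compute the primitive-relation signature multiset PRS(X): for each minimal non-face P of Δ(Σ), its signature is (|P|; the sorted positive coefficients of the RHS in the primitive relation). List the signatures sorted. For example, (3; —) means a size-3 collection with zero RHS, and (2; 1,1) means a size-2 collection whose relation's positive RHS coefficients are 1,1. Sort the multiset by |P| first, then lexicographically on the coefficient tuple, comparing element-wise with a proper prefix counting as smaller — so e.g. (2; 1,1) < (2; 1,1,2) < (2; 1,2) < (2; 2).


Primitive collections (21):

  P={2,3}:  v_{2} + v_{3} = 0  so sig = (2; —)
  P={5,10}:  v_{5} + v_{10} = 0  so sig = (2; —)
  P={8,9}:  v_{8} + v_{9} = 0  so sig = (2; —)
  P={1,9}:  v_{1} + v_{9} = v_{5}  so sig = (2; 1)
  P={1,10}:  v_{1} + v_{10} = v_{8}  so sig = (2; 1)
  P={2,4}:  v_{2} + v_{4} = v_{9}  so sig = (2; 1)
  P={2,7}:  v_{2} + v_{7} = v_{6}  so sig = (2; 1)
  P={3,6}:  v_{3} + v_{6} = v_{7}  so sig = (2; 1)
  P={3,9}:  v_{3} + v_{9} = v_{4}  so sig = (2; 1)
  P={4,8}:  v_{4} + v_{8} = v_{3}  so sig = (2; 1)
  P={5,6}:  v_{5} + v_{6} = v_{8}  so sig = (2; 1)
  P={5,8}:  v_{5} + v_{8} = v_{1}  so sig = (2; 1)
  P={6,9}:  v_{6} + v_{9} = v_{10}  so sig = (2; 1)
  P={8,10}:  v_{8} + v_{10} = v_{6}  so sig = (2; 1)
  P={1,4}:  v_{1} + v_{4} = v_{3} + v_{5}  so sig = (2; 1,1)
  P={4,6}:  v_{4} + v_{6} = v_{3} + v_{10}  so sig = (2; 1,1)
  P={5,7}:  v_{5} + v_{7} = v_{3} + v_{8}  so sig = (2; 1,1)
  P={7,9}:  v_{7} + v_{9} = v_{3} + v_{10}  so sig = (2; 1,1)
  P={1,7}:  v_{1} + v_{7} = v_{3} + 2·v_{8}  so sig = (2; 1,2)
  P={4,7}:  v_{4} + v_{7} = 2·v_{3} + v_{10}  so sig = (2; 1,2)
  P={1,6}:  v_{1} + v_{6} = 2·v_{8}  so sig = (2; 2)

so the primitive-relation signature multiset is
    (2; —)
    (2; —)
    (2; —)
    (2; 1)
    (2; 1)
    (2; 1)
    (2; 1)
    (2; 1)
    (2; 1)
    (2; 1)
    (2; 1)
    (2; 1)
    (2; 1)
    (2; 1)
    (2; 1,1)
    (2; 1,1)
    (2; 1,1)
    (2; 1,1)
    (2; 1,2)
    (2; 1,2)
    (2; 2)


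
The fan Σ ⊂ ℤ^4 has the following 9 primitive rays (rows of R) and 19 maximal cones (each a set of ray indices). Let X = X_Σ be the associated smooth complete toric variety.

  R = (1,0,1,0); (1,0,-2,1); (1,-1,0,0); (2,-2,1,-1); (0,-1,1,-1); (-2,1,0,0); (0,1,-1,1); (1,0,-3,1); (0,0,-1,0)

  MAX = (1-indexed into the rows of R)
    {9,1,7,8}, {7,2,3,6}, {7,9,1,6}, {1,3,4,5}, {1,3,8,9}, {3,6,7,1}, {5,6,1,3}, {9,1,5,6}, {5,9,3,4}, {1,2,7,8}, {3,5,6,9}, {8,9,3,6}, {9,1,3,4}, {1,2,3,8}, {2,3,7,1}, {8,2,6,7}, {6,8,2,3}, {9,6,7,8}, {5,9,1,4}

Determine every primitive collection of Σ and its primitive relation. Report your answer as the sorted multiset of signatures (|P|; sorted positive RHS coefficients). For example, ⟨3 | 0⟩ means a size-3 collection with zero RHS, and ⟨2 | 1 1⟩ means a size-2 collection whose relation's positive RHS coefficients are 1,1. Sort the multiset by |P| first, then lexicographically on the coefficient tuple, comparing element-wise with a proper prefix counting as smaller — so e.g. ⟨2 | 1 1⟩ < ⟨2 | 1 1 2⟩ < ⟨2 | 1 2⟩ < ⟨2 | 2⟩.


Σ has 14 primitive collections:

  • {5,7}:  v_{5} + v_{7} = 0  ⇒ sig = ⟨2 | 0⟩
  • {2,9}:  v_{2} + v_{9} = v_{8}  ⇒ sig = ⟨2 | 1⟩
  • {4,6}:  v_{4} + v_{6} = v_{5}  ⇒ sig = ⟨2 | 1⟩
  • {2,5}:  v_{2} + v_{5} = v_{3} + v_{9}  ⇒ sig = ⟨2 | 1 1⟩
  • {4,7}:  v_{4} + v_{7} = v_{1} + v_{3} + v_{9}  ⇒ sig = ⟨2 | 1 1 1⟩
  • {5,8}:  v_{5} + v_{8} = v_{3} + 2·v_{9}  ⇒ sig = ⟨2 | 1 2⟩
  • {2,4}:  v_{2} + v_{4} = v_{1} + 2·v_{3} + 2·v_{9}  ⇒ sig = ⟨2 | 1 2 2⟩
  • {4,8}:  v_{4} + v_{8} = v_{1} + 2·v_{3} + 3·v_{9}  ⇒ sig = ⟨2 | 1 2 3⟩
  • {1,2,6}:  v_{1} + v_{2} + v_{6} = v_{7}  ⇒ sig = ⟨3 | 1⟩
  • {3,7,9}:  v_{3} + v_{7} + v_{9} = v_{2}  ⇒ sig = ⟨3 | 1⟩
  • {1,6,8}:  v_{1} + v_{6} + v_{8} = v_{7} + v_{9}  ⇒ sig = ⟨3 | 1 1⟩
  • {3,7,8}:  v_{3} + v_{7} + v_{8} = 2·v_{2}  ⇒ sig = ⟨3 | 2⟩
  • {1,3,6,9}:  v_{1} + v_{3} + v_{6} + v_{9} = 0  ⇒ sig = ⟨4 | 0⟩
  • {1,3,5,9}:  v_{1} + v_{3} + v_{5} + v_{9} = v_{4}  ⇒ sig = ⟨4 | 1⟩

Signatures (|P|; sorted positive RHS coefficients), sorted:
    |P|=2: 8 collections, coeffs (), (1), (1), (1,1), (1,1,1), (1,2), (1,2,2), (1,2,3)
    |P|=3: 4 collections, coeffs (1), (1), (1,1), (2)
    |P|=4: 2 collections, coeffs (), (1)


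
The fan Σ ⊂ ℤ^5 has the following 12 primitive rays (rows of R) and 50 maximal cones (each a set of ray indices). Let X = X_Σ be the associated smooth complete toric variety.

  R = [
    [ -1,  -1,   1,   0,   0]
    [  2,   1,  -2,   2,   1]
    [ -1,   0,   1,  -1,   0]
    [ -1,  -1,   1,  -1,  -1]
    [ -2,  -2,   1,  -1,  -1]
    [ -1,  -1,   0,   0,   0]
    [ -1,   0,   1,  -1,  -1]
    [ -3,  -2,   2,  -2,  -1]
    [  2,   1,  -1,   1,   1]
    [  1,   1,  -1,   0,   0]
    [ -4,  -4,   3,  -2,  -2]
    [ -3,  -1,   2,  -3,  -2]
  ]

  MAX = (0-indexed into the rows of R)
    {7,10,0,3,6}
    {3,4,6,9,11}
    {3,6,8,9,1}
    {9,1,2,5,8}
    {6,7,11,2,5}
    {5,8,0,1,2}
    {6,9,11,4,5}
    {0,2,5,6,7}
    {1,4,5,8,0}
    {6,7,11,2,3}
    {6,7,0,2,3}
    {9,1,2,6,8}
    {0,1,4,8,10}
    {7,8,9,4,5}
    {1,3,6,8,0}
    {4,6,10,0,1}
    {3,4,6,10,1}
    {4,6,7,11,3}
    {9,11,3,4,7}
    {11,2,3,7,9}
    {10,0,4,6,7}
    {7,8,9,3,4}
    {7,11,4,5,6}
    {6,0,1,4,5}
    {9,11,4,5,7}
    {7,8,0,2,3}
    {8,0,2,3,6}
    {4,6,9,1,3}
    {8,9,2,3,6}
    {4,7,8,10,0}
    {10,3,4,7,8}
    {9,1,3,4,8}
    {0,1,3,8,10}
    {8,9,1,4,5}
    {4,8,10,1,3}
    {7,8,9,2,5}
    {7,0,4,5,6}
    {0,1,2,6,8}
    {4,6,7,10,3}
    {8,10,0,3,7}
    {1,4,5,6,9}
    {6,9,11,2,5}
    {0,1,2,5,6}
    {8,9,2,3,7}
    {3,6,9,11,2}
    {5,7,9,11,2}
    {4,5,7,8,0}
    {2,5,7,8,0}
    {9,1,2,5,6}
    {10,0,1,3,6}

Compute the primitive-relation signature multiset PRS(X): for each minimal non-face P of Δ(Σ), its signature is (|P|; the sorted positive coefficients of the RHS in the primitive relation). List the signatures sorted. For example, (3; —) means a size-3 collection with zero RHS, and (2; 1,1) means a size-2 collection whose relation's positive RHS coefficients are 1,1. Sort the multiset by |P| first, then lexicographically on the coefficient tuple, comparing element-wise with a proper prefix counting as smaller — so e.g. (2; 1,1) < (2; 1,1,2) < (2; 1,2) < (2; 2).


Primitive collections (18):

  {0,9}:  v_{0} + v_{9} = 0  →  sig = (2; —)
  {1,7}:  v_{1} + v_{7} = v_{5}  →  sig = (2; 1)
  {2,4}:  v_{2} + v_{4} = v_{7}  →  sig = (2; 1)
  {3,5}:  v_{3} + v_{5} = v_{4}  →  sig = (2; 1)
  {0,11}:  v_{0} + v_{11} = v_{6} + v_{7}  →  sig = (2; 1,1)
  {9,10}:  v_{9} + v_{10} = v_{3} + v_{4}  →  sig = (2; 1,1)
  {1,11}:  v_{1} + v_{11} = v_{5} + v_{6} + v_{9}  →  sig = (2; 1,1,1)
  {2,10}:  v_{2} + v_{10} = v_{0} + v_{3} + v_{7}  →  sig = (2; 1,1,1)
  {8,11}:  v_{8} + v_{11} = v_{2} + v_{3} + v_{9}  →  sig = (2; 1,1,1)
  {10,11}:  v_{10} + v_{11} = v_{3} + v_{4} + v_{6} + v_{7}  →  sig = (2; 1,1,1,1)
  {5,10}:  v_{5} + v_{10} = v_{0} + 2·v_{4}  →  sig = (2; 1,2)
  {1,2,3}:  v_{1} + v_{2} + v_{3} = 0  →  sig = (3; —)
  {5,6,8}:  v_{5} + v_{6} + v_{8} = 0  →  sig = (3; —)
  {0,3,4}:  v_{0} + v_{3} + v_{4} = v_{10}  →  sig = (3; 1)
  {4,6,8}:  v_{4} + v_{6} + v_{8} = v_{3}  →  sig = (3; 1)
  {6,7,9}:  v_{6} + v_{7} + v_{9} = v_{11}  →  sig = (3; 1)
  {6,7,8}:  v_{6} + v_{7} + v_{8} = v_{2} + v_{3}  →  sig = (3; 1,1)
  {6,8,10}:  v_{6} + v_{8} + v_{10} = v_{0} + 2·v_{3}  →  sig = (3; 1,2)

Signatures (|P|; sorted positive RHS coefficients), sorted:
    (2; —)
    (2; 1)
    (2; 1)
    (2; 1)
    (2; 1,1)
    (2; 1,1)
    (2; 1,1,1)
    (2; 1,1,1)
    (2; 1,1,1)
    (2; 1,1,1,1)
    (2; 1,2)
    (3; —)
    (3; —)
    (3; 1)
    (3; 1)
    (3; 1)
    (3; 1,1)
    (3; 1,2)


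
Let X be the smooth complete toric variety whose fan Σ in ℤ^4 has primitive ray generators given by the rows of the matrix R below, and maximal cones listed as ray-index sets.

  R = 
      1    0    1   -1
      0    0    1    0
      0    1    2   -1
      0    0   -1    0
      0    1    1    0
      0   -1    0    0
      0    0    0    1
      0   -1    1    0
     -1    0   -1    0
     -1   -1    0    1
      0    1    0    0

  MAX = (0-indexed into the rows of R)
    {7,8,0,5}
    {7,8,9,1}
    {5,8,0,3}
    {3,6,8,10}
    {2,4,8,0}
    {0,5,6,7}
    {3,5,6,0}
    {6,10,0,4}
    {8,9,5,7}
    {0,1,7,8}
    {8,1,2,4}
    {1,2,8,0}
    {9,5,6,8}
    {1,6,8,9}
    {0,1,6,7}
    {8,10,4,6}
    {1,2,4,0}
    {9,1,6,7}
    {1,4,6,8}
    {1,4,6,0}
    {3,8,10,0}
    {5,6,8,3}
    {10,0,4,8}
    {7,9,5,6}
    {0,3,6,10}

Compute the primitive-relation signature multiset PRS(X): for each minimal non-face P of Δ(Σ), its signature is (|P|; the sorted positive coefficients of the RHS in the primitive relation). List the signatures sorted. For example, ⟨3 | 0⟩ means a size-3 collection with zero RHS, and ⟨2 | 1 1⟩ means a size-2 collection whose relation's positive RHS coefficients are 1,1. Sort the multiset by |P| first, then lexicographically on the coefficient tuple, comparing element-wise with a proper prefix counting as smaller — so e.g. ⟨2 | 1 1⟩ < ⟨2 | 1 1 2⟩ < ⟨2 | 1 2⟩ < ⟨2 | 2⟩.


22 minimal non-faces of Δ(Σ) (on 11 rays):

  • {1,3}:  v_{1} + v_{3} = 0  ⇒ sig = ⟨2 | 0⟩
  • {5,10}:  v_{5} + v_{10} = 0  ⇒ sig = ⟨2 | 0⟩
  • {0,9}:  v_{0} + v_{9} = v_{7}  ⇒ sig = ⟨2 | 1⟩
  • {1,5}:  v_{1} + v_{5} = v_{7}  ⇒ sig = ⟨2 | 1⟩
  • {1,10}:  v_{1} + v_{10} = v_{4}  ⇒ sig = ⟨2 | 1⟩
  • {3,4}:  v_{3} + v_{4} = v_{10}  ⇒ sig = ⟨2 | 1⟩
  • {3,7}:  v_{3} + v_{7} = v_{5}  ⇒ sig = ⟨2 | 1⟩
  • {4,5}:  v_{4} + v_{5} = v_{1}  ⇒ sig = ⟨2 | 1⟩
  • {7,10}:  v_{7} + v_{10} = v_{1}  ⇒ sig = ⟨2 | 1⟩
  • {2,6}:  v_{2} + v_{6} = v_{1} + v_{4}  ⇒ sig = ⟨2 | 1 1⟩
  • {2,3}:  v_{2} + v_{3} = v_{0} + v_{4} + v_{8}  ⇒ sig = ⟨2 | 1 1 1⟩
  • {3,9}:  v_{3} + v_{9} = v_{5} + v_{6} + v_{8}  ⇒ sig = ⟨2 | 1 1 1⟩
  • {9,10}:  v_{9} + v_{10} = v_{1} + v_{6} + v_{8}  ⇒ sig = ⟨2 | 1 1 1⟩
  • {2,5}:  v_{2} + v_{5} = v_{0} + 2·v_{1} + v_{8}  ⇒ sig = ⟨2 | 1 1 2⟩
  • {2,10}:  v_{2} + v_{10} = v_{0} + 2·v_{4} + v_{8}  ⇒ sig = ⟨2 | 1 1 2⟩
  • {4,9}:  v_{4} + v_{9} = 2·v_{1} + v_{6} + v_{8}  ⇒ sig = ⟨2 | 1 1 2⟩
  • {2,7}:  v_{2} + v_{7} = v_{0} + 3·v_{1} + v_{8}  ⇒ sig = ⟨2 | 1 1 3⟩
  • {2,9}:  v_{2} + v_{9} = 3·v_{1} + v_{8}  ⇒ sig = ⟨2 | 1 3⟩
  • {4,7}:  v_{4} + v_{7} = 2·v_{1}  ⇒ sig = ⟨2 | 2⟩
  • {0,6,8}:  v_{0} + v_{6} + v_{8} = 0  ⇒ sig = ⟨3 | 0⟩
  • {6,7,8}:  v_{6} + v_{7} + v_{8} = v_{9}  ⇒ sig = ⟨3 | 1⟩
  • {0,1,4,8}:  v_{0} + v_{1} + v_{4} + v_{8} = v_{2}  ⇒ sig = ⟨4 | 1⟩

Sorted signature multiset PRS(X):
{ ⟨2 | 0⟩ ×2,  ⟨2 | 1⟩ ×7,  ⟨2 | 1 1⟩,  ⟨2 | 1 1 1⟩ ×3,  ⟨2 | 1 1 2⟩ ×3,  ⟨2 | 1 1 3⟩,  ⟨2 | 1 3⟩,  ⟨2 | 2⟩,  ⟨3 | 0⟩,  ⟨3 | 1⟩,  ⟨4 | 1⟩ }


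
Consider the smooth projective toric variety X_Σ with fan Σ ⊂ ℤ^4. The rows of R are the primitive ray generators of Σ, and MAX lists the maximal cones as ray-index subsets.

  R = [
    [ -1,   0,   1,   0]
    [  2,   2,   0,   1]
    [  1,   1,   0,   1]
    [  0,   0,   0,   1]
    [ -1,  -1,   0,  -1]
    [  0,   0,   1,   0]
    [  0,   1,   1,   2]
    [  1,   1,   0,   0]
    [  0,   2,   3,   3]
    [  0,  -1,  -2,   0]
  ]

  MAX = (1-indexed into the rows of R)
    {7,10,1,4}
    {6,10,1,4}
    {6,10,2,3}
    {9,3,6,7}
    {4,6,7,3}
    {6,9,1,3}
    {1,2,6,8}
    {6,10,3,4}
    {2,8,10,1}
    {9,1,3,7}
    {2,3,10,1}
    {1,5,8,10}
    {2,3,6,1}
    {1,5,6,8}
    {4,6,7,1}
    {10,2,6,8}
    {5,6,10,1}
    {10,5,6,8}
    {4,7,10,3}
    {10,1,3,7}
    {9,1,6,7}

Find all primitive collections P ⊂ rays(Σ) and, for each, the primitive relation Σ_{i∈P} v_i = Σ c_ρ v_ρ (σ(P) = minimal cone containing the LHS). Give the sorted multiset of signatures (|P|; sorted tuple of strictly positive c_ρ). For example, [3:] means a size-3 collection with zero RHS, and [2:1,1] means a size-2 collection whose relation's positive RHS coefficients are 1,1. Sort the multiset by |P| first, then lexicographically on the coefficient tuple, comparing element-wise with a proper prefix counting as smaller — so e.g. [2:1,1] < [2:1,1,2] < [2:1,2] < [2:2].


Δ(Σ) — 10 vertices, 20 min non-faces:

  P={3,5}:  v_{3} + v_{5} = 0  so sig = [2:]
  P={2,5}:  v_{2} + v_{5} = v_{8}  so sig = [2:1]
  P={3,8}:  v_{3} + v_{8} = v_{2}  so sig = [2:1]
  P={4,8}:  v_{4} + v_{8} = v_{3}  so sig = [2:1]
  P={5,7}:  v_{5} + v_{7} = v_{1} + v_{4}  so sig = [2:1,1]
  P={9,10}:  v_{9} + v_{10} = v_{4} + v_{7}  so sig = [2:1,1]
  P={4,5}:  v_{4} + v_{5} = v_{1} + v_{6} + v_{10}  so sig = [2:1,1,1]
  P={5,9}:  v_{5} + v_{9} = v_{1} + v_{6} + v_{7}  so sig = [2:1,1,1]
  P={4,9}:  v_{4} + v_{9} = v_{6} + 2·v_{7}  so sig = [2:1,2]
  P={7,8}:  v_{7} + v_{8} = v_{1} + 2·v_{3}  so sig = [2:1,2]
  P={8,9}:  v_{8} + v_{9} = 2·v_{1} + 3·v_{3} + v_{6}  so sig = [2:1,2,3]
  P={2,9}:  v_{2} + v_{9} = 2·v_{1} + 4·v_{3} + v_{6}  so sig = [2:1,2,4]
  P={2,7}:  v_{2} + v_{7} = v_{1} + 3·v_{3}  so sig = [2:1,3]
  P={2,4}:  v_{2} + v_{4} = 2·v_{3}  so sig = [2:2]
  P={1,3,4}:  v_{1} + v_{3} + v_{4} = v_{7}  so sig = [3:1]
  P={6,7,10}:  v_{6} + v_{7} + v_{10} = 2·v_{4}  so sig = [3:2]
  P={1,6,8,10}:  v_{1} + v_{6} + v_{8} + v_{10} = 0  so sig = [4:]
  P={1,2,6,10}:  v_{1} + v_{2} + v_{6} + v_{10} = v_{3}  so sig = [4:1]
  P={1,3,6,7}:  v_{1} + v_{3} + v_{6} + v_{7} = v_{9}  so sig = [4:1]
  P={1,3,6,10}:  v_{1} + v_{3} + v_{6} + v_{10} = v_{4}  so sig = [4:1]

Hence PRS(X_Σ) =
[[2:], [2:1], [2:1], [2:1], [2:1,1], [2:1,1], [2:1,1,1], [2:1,1,1], [2:1,2], [2:1,2], [2:1,2,3], [2:1,2,4], [2:1,3], [2:2], [3:1], [3:2], [4:], [4:1], [4:1], [4:1]]


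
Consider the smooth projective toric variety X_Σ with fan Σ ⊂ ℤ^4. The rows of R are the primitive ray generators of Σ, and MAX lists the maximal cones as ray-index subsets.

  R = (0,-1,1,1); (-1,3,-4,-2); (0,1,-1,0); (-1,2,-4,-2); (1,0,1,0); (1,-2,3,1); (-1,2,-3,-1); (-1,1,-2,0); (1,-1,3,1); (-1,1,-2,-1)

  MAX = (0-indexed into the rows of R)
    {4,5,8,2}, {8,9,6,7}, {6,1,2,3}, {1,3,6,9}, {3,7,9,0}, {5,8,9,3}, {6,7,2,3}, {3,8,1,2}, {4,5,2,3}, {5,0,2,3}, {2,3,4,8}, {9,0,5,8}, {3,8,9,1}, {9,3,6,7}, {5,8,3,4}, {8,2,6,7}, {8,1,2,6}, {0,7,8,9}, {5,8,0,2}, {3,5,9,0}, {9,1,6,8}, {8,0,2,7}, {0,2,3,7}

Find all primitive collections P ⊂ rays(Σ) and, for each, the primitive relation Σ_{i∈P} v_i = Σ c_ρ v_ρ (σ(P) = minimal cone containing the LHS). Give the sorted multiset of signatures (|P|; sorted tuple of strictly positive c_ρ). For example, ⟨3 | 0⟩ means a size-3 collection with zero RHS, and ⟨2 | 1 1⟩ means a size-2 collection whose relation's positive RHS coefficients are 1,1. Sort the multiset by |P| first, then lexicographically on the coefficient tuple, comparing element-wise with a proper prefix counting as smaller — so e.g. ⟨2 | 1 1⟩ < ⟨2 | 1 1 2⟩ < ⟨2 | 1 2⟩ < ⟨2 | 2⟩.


Σ has 16 primitive collections:

  P={5,6}:  v_{5} + v_{6} = 0  ⟹  sig = ⟨2 | 0⟩
  P={0,1}:  v_{0} + v_{1} = v_{6}  ⟹  sig = ⟨2 | 1⟩
  P={0,6}:  v_{0} + v_{6} = v_{7}  ⟹  sig = ⟨2 | 1⟩
  P={2,9}:  v_{2} + v_{9} = v_{6}  ⟹  sig = ⟨2 | 1⟩
  P={4,7}:  v_{4} + v_{7} = v_{2}  ⟹  sig = ⟨2 | 1⟩
  P={5,7}:  v_{5} + v_{7} = v_{0}  ⟹  sig = ⟨2 | 1⟩
  P={0,4}:  v_{0} + v_{4} = v_{2} + v_{5}  ⟹  sig = ⟨2 | 1 1⟩
  P={1,5}:  v_{1} + v_{5} = v_{3} + v_{8}  ⟹  sig = ⟨2 | 1 1⟩
  P={4,9}:  v_{4} + v_{9} = v_{3} + v_{8}  ⟹  sig = ⟨2 | 1 1⟩
  P={4,6}:  v_{4} + v_{6} = v_{2} + v_{3} + v_{8}  ⟹  sig = ⟨2 | 1 1 1⟩
  P={1,4}:  v_{1} + v_{4} = v_{2} + 2·v_{3} + 2·v_{8}  ⟹  sig = ⟨2 | 1 2 2⟩
  P={1,7}:  v_{1} + v_{7} = 2·v_{6}  ⟹  sig = ⟨2 | 2⟩
  P={0,3,8}:  v_{0} + v_{3} + v_{8} = 0  ⟹  sig = ⟨3 | 0⟩
  P={3,6,8}:  v_{3} + v_{6} + v_{8} = v_{1}  ⟹  sig = ⟨3 | 1⟩
  P={3,7,8}:  v_{3} + v_{7} + v_{8} = v_{6}  ⟹  sig = ⟨3 | 1⟩
  P={2,3,5,8}:  v_{2} + v_{3} + v_{5} + v_{8} = v_{4}  ⟹  sig = ⟨4 | 1⟩

so the primitive-relation signature multiset is
    ⟨2 | 0⟩
    ⟨2 | 1⟩
    ⟨2 | 1⟩
    ⟨2 | 1⟩
    ⟨2 | 1⟩
    ⟨2 | 1⟩
    ⟨2 | 1 1⟩
    ⟨2 | 1 1⟩
    ⟨2 | 1 1⟩
    ⟨2 | 1 1 1⟩
    ⟨2 | 1 2 2⟩
    ⟨2 | 2⟩
    ⟨3 | 0⟩
    ⟨3 | 1⟩
    ⟨3 | 1⟩
    ⟨4 | 1⟩


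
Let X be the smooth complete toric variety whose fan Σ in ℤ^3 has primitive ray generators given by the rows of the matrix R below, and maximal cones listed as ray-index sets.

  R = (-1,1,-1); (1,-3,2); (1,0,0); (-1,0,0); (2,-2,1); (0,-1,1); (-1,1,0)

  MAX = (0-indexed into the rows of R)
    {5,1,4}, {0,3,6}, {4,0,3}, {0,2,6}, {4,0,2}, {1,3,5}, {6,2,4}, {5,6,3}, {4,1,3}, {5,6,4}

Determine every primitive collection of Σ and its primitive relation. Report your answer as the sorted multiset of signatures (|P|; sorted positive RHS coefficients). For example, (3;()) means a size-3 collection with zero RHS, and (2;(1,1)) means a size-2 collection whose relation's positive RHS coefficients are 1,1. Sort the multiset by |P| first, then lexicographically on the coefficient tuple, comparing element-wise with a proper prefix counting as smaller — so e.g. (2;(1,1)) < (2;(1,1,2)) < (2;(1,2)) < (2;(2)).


Primitive collections (9):

  {2,3}:  v_{2} + v_{3} = 0 ; sig = (2;())
  {0,5}:  v_{0} + v_{5} = v_{3} ; sig = (2;(1))
  {1,2}:  v_{1} + v_{2} = v_{4} + v_{5} ; sig = (2;(1,1))
  {2,5}:  v_{2} + v_{5} = v_{4} + v_{6} ; sig = (2;(1,1))
  {0,1}:  v_{0} + v_{1} = 2·v_{3} + v_{4} ; sig = (2;(1,2))
  {1,6}:  v_{1} + v_{6} = 2·v_{5} ; sig = (2;(2))
  {0,4,6}:  v_{0} + v_{4} + v_{6} = 0 ; sig = (3;())
  {3,4,5}:  v_{3} + v_{4} + v_{5} = v_{1} ; sig = (3;(1))
  {3,4,6}:  v_{3} + v_{4} + v_{6} = v_{5} ; sig = (3;(1))

so the primitive-relation signature multiset is
[(2;()), (2;(1)), (2;(1,1)), (2;(1,1)), (2;(1,2)), (2;(2)), (3;()), (3;(1)), (3;(1))]


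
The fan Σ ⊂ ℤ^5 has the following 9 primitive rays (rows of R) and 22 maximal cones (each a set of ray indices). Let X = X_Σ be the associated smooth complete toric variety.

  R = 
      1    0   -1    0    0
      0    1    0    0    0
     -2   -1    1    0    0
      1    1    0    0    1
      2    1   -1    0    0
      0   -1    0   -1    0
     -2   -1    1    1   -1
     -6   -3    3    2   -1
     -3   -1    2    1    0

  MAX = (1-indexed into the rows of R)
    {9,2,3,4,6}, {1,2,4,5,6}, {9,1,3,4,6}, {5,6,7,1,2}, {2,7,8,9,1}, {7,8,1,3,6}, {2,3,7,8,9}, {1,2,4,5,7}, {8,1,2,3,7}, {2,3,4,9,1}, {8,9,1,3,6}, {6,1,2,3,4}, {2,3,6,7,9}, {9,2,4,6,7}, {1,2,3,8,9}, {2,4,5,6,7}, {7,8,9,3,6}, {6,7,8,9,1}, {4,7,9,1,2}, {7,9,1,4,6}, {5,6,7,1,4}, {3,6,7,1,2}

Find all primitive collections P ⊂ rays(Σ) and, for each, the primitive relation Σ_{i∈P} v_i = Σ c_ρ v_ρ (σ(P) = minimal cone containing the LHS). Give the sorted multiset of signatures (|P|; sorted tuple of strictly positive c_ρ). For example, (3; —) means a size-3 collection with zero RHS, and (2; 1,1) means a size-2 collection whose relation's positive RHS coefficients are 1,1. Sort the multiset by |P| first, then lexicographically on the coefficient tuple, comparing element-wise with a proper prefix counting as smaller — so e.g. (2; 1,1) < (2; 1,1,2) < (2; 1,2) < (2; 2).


Minimal non-faces — 9 found among 9 rays, 22 max cones:

  P={3,5}:  v_{3} + v_{5} = 0 — sig = (2; —)
  P={5,9}:  v_{5} + v_{9} = v_{4} + v_{7} — sig = (2; 1,1)
  P={5,8}:  v_{5} + v_{8} = v_{1} + v_{7} + v_{9} — sig = (2; 1,1,1)
  P={4,8}:  v_{4} + v_{8} = v_{1} + 2·v_{9} — sig = (2; 1,2)
  P={3,4,7}:  v_{3} + v_{4} + v_{7} = v_{9} — sig = (3; 1)
  P={2,6,8}:  v_{2} + v_{6} + v_{8} = 2·v_{3} + v_{7} — sig = (3; 1,2)
  P={1,2,6,9}:  v_{1} + v_{2} + v_{6} + v_{9} = v_{3} — sig = (4; 1)
  P={1,3,7,9}:  v_{1} + v_{3} + v_{7} + v_{9} = v_{8} — sig = (4; 1)
  P={1,2,4,6,7}:  v_{1} + v_{2} + v_{4} + v_{6} + v_{7} = 0 — sig = (5; —)

Signatures (|P|; sorted positive RHS coefficients), sorted:
[(2; —), (2; 1,1), (2; 1,1,1), (2; 1,2), (3; 1), (3; 1,2), (4; 1), (4; 1), (5; —)]


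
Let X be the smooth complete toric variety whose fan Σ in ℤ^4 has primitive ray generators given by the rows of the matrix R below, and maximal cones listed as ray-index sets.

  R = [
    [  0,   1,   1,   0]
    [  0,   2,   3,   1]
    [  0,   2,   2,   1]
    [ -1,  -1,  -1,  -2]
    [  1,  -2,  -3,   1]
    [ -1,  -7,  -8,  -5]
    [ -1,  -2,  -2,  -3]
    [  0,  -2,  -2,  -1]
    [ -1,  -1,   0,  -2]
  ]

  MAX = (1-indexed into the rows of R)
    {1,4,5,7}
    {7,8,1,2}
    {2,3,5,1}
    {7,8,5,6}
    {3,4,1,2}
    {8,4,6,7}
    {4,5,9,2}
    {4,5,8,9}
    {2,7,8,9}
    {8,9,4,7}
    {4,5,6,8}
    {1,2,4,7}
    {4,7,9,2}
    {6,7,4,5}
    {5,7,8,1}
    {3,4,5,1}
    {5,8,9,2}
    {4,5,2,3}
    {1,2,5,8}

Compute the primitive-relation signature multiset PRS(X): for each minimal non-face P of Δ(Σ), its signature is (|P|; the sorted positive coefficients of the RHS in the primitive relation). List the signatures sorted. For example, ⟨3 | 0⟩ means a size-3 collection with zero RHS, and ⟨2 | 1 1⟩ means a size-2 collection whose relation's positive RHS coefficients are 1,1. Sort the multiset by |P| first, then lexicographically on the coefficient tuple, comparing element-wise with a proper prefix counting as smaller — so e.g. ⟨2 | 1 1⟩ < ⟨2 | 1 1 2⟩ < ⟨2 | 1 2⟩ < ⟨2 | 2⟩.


Primitive collections (14):

  P = {3,8}:  v_{3} + v_{8} = 0  so sig = ⟨2 | 0⟩
  P = {1,9}:  v_{1} + v_{9} = v_{2} + v_{7}  so sig = ⟨2 | 1 1⟩
  P = {3,7}:  v_{3} + v_{7} = v_{1} + v_{4}  so sig = ⟨2 | 1 1⟩
  P = {3,9}:  v_{3} + v_{9} = v_{2} + v_{4}  so sig = ⟨2 | 1 1⟩
  P = {3,6}:  v_{3} + v_{6} = v_{4} + v_{5} + v_{7}  so sig = ⟨2 | 1 1 1⟩
  P = {1,6}:  v_{1} + v_{6} = v_{5} + 2·v_{7}  so sig = ⟨2 | 1 2⟩
  P = {2,6}:  v_{2} + v_{6} = v_{4} + 2·v_{8}  so sig = ⟨2 | 1 2⟩
  P = {6,9}:  v_{6} + v_{9} = 2·v_{4} + 3·v_{8}  so sig = ⟨2 | 2 3⟩
  P = {1,4,8}:  v_{1} + v_{4} + v_{8} = v_{7}  so sig = ⟨3 | 1⟩
  P = {2,4,8}:  v_{2} + v_{4} + v_{8} = v_{9}  so sig = ⟨3 | 1⟩
  P = {2,5,7}:  v_{2} + v_{5} + v_{7} = v_{8}  so sig = ⟨3 | 1⟩
  P = {5,7,9}:  v_{5} + v_{7} + v_{9} = v_{4} + 2·v_{8}  so sig = ⟨3 | 1 2⟩
  P = {1,2,4,5}:  v_{1} + v_{2} + v_{4} + v_{5} = 0  so sig = ⟨4 | 0⟩
  P = {4,5,7,8}:  v_{4} + v_{5} + v_{7} + v_{8} = v_{6}  so sig = ⟨4 | 1⟩

Signatures (|P|; sorted positive RHS coefficients), sorted:
[⟨2 | 0⟩, ⟨2 | 1 1⟩, ⟨2 | 1 1⟩, ⟨2 | 1 1⟩, ⟨2 | 1 1 1⟩, ⟨2 | 1 2⟩, ⟨2 | 1 2⟩, ⟨2 | 2 3⟩, ⟨3 | 1⟩, ⟨3 | 1⟩, ⟨3 | 1⟩, ⟨3 | 1 2⟩, ⟨4 | 0⟩, ⟨4 | 1⟩]


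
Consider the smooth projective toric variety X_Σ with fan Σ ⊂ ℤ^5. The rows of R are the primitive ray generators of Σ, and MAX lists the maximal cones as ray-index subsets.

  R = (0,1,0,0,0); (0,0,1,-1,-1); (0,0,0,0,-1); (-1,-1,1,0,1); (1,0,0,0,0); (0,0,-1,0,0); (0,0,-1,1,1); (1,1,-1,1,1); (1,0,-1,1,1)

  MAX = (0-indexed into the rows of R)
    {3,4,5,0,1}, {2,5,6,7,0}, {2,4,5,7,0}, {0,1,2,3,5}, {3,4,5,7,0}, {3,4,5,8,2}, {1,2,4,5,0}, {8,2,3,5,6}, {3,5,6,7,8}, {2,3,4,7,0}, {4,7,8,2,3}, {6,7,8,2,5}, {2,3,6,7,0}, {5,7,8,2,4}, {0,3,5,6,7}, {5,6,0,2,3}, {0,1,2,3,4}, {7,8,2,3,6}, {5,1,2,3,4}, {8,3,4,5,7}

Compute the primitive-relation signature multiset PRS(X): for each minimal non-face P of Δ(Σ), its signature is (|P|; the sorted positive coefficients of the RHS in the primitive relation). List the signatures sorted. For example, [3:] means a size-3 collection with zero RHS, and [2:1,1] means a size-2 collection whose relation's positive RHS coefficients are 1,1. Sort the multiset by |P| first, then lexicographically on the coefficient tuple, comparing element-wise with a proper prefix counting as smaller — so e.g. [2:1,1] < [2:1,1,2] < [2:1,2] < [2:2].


7 minimal non-faces of Δ(Σ) (on 9 rays):

  P = {1,6}:  v_{1} + v_{6} = 0 — sig = [2:]
  P = {0,8}:  v_{0} + v_{8} = v_{7} — sig = [2:1]
  P = {1,8}:  v_{1} + v_{8} = v_{4} — sig = [2:1]
  P = {4,6}:  v_{4} + v_{6} = v_{8} — sig = [2:1]
  P = {1,7}:  v_{1} + v_{7} = v_{0} + v_{4} — sig = [2:1,1]
  P = {2,3,5,7}:  v_{2} + v_{3} + v_{5} + v_{7} = v_{6} — sig = [4:1]
  P = {0,2,3,4,5}:  v_{0} + v_{2} + v_{3} + v_{4} + v_{5} = 0 — sig = [5:]

Sorted signature multiset PRS(X):
    |P|=2: 5 collections, coeffs (), (1), (1), (1), (1,1)
    |P|=4: 1 collection, coeffs (1)
    |P|=5: 1 collection, coeffs ()
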